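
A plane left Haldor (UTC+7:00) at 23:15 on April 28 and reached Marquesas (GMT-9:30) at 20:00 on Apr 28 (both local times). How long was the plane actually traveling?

13 hours 15 minutes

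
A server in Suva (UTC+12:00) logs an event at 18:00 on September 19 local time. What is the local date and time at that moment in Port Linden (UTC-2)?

04:00 on September 19

In UTC: 18:00 − 12:00 = 06:00 on Sep 19.
Port Linden is UTC−2:00: 06:00 − 2:00 = 04:00 on Sep 19.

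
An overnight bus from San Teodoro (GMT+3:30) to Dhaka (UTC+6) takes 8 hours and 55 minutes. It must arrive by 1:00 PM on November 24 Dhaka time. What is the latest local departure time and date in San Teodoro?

Target arrival in UTC: 1:00 PM − 6:00 = 7:00 AM on Nov 24.
Subtract 8 hours 55 minutes → departure 10:05 PM UTC on Nov 23.
San Teodoro is UTC+3:30: 10:05 PM + 3:30 = 1:35 AM on Nov 24.

1:35 AM on November 24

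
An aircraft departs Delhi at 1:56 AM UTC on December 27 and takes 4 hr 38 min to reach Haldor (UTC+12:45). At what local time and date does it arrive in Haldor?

7:19 PM on Dec 27

Departure is given in UTC: 1:56 AM on Dec 27.
Add 4 hours and 38 minutes → 6:34 AM UTC.
Haldor is UTC+12:45: 6:34 AM + 12:45 = 7:19 PM on Dec 27.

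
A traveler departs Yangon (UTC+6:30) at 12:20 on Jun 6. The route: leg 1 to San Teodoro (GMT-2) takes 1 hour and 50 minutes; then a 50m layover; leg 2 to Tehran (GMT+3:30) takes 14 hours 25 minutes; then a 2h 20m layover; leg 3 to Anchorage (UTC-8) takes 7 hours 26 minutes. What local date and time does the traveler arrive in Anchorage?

Convert departure to UTC: 12:20 − 6:30 = 05:50 UTC on Jun 6.
Add 1 hour 50 minutes leg 1 → 07:40 UTC.
Add 50 minutes layover in San Teodoro → 08:30 UTC.
Add 14 hours 25 minutes leg 2 → 22:55 UTC.
Add 2 hours 20 minutes layover in Tehran → 01:15 UTC (Jun 7).
Add 7 hours 26 minutes leg 3 → 08:41 UTC.
Anchorage is UTC−8:00, so local arrival = 08:41 − 8:00 = 00:41 on Jun 7.

00:41 on June 7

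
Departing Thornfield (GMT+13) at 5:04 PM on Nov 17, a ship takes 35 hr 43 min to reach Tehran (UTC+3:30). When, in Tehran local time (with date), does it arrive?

7:17 PM on November 18

Convert departure to UTC: 5:04 PM − 13:00 = 4:04 AM UTC on Nov 17.
Add 35 hours and 43 minutes travel time → 3:47 PM UTC (Nov 18).
Tehran is UTC+3:30, so local arrival = 3:47 PM + 3:30 = 7:17 PM on Nov 18.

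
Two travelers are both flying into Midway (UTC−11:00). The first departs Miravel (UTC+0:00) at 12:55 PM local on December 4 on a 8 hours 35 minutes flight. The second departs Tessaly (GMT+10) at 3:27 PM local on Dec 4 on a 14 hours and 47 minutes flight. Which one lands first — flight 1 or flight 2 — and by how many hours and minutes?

the second, by 1 hour 16 minutes

Flight 1 departs at 12:55 PM UTC (Dec 4).
+8 hours 35 minutes → arrive 9:30 PM UTC on Dec 4.
Flight 2 in UTC: 3:27 PM − 10:00 = 5:27 AM on Dec 4.
+14 hours and 47 minutes → arrive 8:14 PM UTC on Dec 4.
Flight 2 lands earlier by 1 hour 16 minutes.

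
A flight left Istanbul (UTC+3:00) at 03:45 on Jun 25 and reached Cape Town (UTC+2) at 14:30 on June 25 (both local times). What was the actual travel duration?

Cape Town is 1:00 behind Istanbul.
Clock-face elapsed time (ignoring zones) is 10 hours 45 minutes.
Actual elapsed = 10 hours 45 minutes + 1:00 = 11 hours 45 minutes.

11 hours 45 minutes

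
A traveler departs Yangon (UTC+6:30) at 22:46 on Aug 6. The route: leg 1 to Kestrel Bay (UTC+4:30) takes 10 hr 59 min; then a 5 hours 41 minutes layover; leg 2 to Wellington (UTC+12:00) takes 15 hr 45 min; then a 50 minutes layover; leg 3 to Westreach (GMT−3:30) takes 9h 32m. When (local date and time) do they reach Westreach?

07:33 on Aug 8

Convert departure to UTC: 22:46 − 6:30 = 16:16 UTC on Aug 6.
Add 10 hours 59 minutes leg 1 → 03:15 UTC (Aug 7).
Add 5 hours 41 minutes layover in Kestrel Bay → 08:56 UTC.
Add 15 hours and 45 minutes leg 2 → 00:41 UTC (Aug 8).
Add 50 minutes layover in Wellington → 01:31 UTC.
Add 9 hours and 32 minutes leg 3 → 11:03 UTC.
Westreach is UTC−3:30, so local arrival = 11:03 − 3:30 = 07:33 on Aug 8.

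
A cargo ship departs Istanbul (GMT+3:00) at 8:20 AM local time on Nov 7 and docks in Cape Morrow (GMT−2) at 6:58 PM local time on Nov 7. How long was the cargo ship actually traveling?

Departure in UTC: 8:20 AM − 3:00 = 5:20 AM on Nov 7.
Arrival in UTC: 6:58 PM + 2:00 = 8:58 PM on Nov 7.
Elapsed = 8:58 PM − 5:20 AM = 15 hours 38 minutes.

15 hours 38 minutes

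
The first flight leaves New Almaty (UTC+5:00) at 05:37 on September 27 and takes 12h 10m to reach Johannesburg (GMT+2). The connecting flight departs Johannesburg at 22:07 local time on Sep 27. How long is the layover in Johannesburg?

7 hours 20 minutes

Convert departure to UTC: 05:37 − 5:00 = 00:37 UTC on Sep 27.
Add 12 hours 10 minutes flight time → 12:47 UTC.
Johannesburg is UTC+2:00, so local arrival = 12:47 + 2:00 = 14:47 on Sep 27.
Layover = 22:07 − 14:47 = 7 hours 20 minutes.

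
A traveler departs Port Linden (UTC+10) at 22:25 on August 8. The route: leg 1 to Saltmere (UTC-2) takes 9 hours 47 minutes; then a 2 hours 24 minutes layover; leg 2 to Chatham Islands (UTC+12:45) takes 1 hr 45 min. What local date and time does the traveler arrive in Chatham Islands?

15:06 on August 9

Convert departure to UTC: 22:25 − 10:00 = 12:25 UTC on Aug 8.
Add 9 hours and 47 minutes leg 1 → 22:12 UTC.
Add 2 hours 24 minutes layover in Saltmere → 00:36 UTC (Aug 9).
Add 1 hour and 45 minutes leg 2 → 02:21 UTC.
Chatham Islands is UTC+12:45, so local arrival = 02:21 + 12:45 = 15:06 on Aug 9.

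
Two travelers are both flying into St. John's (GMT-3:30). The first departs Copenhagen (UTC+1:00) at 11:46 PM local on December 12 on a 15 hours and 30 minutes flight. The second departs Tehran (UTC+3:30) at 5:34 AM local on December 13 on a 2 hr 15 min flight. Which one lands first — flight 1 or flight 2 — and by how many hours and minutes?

Flight 1 in UTC: 11:46 PM − 1:00 = 10:46 PM on Dec 12.
+15 hours 30 minutes → arrive 2:16 PM UTC on Dec 13.
Flight 2 in UTC: 5:34 AM − 3:30 = 2:04 AM on Dec 13.
+2 hours 15 minutes → arrive 4:19 AM UTC on Dec 13.
Flight 2 lands earlier by 9 hours 57 minutes.

the second, by 9 hours 57 minutes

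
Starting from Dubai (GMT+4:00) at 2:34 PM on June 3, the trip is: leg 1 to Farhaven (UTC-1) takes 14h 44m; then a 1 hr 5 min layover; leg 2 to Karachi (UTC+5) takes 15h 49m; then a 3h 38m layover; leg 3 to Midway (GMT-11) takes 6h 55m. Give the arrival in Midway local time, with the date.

Convert departure to UTC: 2:34 PM − 4:00 = 10:34 AM UTC on Jun 3.
Add 14 hours and 44 minutes leg 1 → 1:18 AM UTC (Jun 4).
Add 1 hour 5 minutes layover in Farhaven → 2:23 AM UTC.
Add 15 hours 49 minutes leg 2 → 6:12 PM UTC.
Add 3 hours and 38 minutes layover in Karachi → 9:50 PM UTC.
Add 6 hours and 55 minutes leg 3 → 4:45 AM UTC (Jun 5).
Midway is UTC−11:00, so local arrival = 4:45 AM − 11:00 = 5:45 PM on Jun 4.

5:45 PM on June 4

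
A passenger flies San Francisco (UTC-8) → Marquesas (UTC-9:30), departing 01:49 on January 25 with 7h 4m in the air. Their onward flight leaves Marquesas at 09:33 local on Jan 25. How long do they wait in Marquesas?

2 hours 10 minutes

Convert departure to UTC: 01:49 + 8:00 = 09:49 UTC on Jan 25.
Add 7 hours and 4 minutes flight time → 16:53 UTC.
Marquesas is UTC−9:30, so local arrival = 16:53 − 9:30 = 07:23 on Jan 25.
Layover = 09:33 − 07:23 = 2 hours 10 minutes.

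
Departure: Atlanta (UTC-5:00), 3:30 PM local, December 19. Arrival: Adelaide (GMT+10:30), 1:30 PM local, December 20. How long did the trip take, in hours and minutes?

6 hours 30 minutes

Adelaide is 15:30 ahead of Atlanta.
Clock-face elapsed time (ignoring zones) is 22 hours.
Actual elapsed = 22 hours − 15:30 = 6 hours 30 minutes.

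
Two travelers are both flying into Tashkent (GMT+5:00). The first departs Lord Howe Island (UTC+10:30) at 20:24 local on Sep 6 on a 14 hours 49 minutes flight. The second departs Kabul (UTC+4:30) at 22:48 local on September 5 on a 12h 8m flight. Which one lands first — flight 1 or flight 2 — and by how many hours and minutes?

the second, by 18 hours 17 minutes

Flight 1 in UTC: 20:24 − 10:30 = 09:54 on Sep 6.
+14 hours and 49 minutes → arrive 00:43 UTC on Sep 7.
Flight 2 in UTC: 22:48 − 4:30 = 18:18 on Sep 5.
+12 hours and 8 minutes → arrive 06:26 UTC on Sep 6.
Flight 2 lands earlier by 18 hours 17 minutes.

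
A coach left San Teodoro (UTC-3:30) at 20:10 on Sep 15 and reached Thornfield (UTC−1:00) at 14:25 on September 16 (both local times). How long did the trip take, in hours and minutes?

Departure in UTC: 20:10 + 3:30 = 23:40 on Sep 15.
Arrival in UTC: 14:25 + 1:00 = 15:25 on Sep 16.
Elapsed = 15:25 − 23:40 (+1 day) = 15 hours 45 minutes.

15 hours 45 minutes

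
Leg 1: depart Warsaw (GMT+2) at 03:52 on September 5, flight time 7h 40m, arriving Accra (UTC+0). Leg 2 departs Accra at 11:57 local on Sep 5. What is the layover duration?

2 hours 25 minutes

Convert departure to UTC: 03:52 − 2:00 = 01:52 UTC on Sep 5.
Add 7 hours 40 minutes flight time → 09:32 UTC.
Accra is UTC+0, so local arrival is the same: 09:32 on Sep 5.
Layover = 11:57 − 09:32 = 2 hours 25 minutes.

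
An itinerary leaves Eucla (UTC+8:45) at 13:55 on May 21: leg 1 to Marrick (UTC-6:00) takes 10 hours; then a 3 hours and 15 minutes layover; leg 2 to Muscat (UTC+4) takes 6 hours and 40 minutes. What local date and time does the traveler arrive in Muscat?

05:05 on May 22

Convert departure to UTC: 13:55 − 8:45 = 05:10 UTC on May 21.
Add 10 hours leg 1 → 15:10 UTC.
Add 3 hours and 15 minutes layover in Marrick → 18:25 UTC.
Add 6 hours and 40 minutes leg 2 → 01:05 UTC (May 22).
Muscat is UTC+4:00, so local arrival = 01:05 + 4:00 = 05:05 on May 22.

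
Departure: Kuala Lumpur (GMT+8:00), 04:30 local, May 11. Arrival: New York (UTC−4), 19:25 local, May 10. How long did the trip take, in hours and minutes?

Departure in UTC: 04:30 − 8:00 = 20:30 on May 10.
Arrival in UTC: 19:25 + 4:00 = 23:25 on May 10.
Elapsed = 23:25 − 20:30 = 2 hours 55 minutes.

2 hours 55 minutes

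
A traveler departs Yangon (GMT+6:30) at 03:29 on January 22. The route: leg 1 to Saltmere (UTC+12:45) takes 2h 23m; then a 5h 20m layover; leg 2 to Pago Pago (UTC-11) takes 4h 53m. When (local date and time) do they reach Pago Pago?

Convert departure to UTC: 03:29 − 6:30 = 20:59 UTC on Jan 21.
Add 2 hours and 23 minutes leg 1 → 23:22 UTC.
Add 5 hours and 20 minutes layover in Saltmere → 04:42 UTC (Jan 22).
Add 4 hours 53 minutes leg 2 → 09:35 UTC.
Pago Pago is UTC−11:00, so local arrival = 09:35 − 11:00 = 22:35 on Jan 21.

22:35 on January 21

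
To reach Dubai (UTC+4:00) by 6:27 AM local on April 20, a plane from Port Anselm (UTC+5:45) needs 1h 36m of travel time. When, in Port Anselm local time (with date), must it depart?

Target arrival in UTC: 6:27 AM − 4:00 = 2:27 AM on Apr 20.
Subtract 1 hour and 36 minutes → departure 12:51 AM UTC on Apr 20.
Port Anselm is UTC+5:45: 12:51 AM + 5:45 = 6:36 AM on Apr 20.

6:36 AM on April 20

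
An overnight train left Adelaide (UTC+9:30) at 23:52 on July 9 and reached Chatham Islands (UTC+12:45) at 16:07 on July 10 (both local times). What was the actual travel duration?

13 hours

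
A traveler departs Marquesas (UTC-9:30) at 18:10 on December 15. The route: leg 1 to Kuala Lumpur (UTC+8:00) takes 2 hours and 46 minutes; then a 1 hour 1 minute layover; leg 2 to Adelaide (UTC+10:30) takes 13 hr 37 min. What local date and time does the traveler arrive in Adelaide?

07:34 on Dec 17

Convert departure to UTC: 18:10 + 9:30 = 03:40 UTC on Dec 16.
Add 2 hours and 46 minutes leg 1 → 06:26 UTC.
Add 1 hour 1 minute layover in Kuala Lumpur → 07:27 UTC.
Add 13 hours 37 minutes leg 2 → 21:04 UTC.
Adelaide is UTC+10:30, so local arrival = 21:04 + 10:30 = 07:34 on Dec 17.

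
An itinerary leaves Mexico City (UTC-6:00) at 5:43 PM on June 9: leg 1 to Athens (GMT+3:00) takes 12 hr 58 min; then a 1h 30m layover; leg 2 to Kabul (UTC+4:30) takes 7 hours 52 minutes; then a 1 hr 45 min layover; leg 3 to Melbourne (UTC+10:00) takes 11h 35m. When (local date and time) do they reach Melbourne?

Convert departure to UTC: 5:43 PM + 6:00 = 11:43 PM UTC on Jun 9.
Add 12 hours and 58 minutes leg 1 → 12:41 PM UTC (Jun 10).
Add 1 hour 30 minutes layover in Athens → 2:11 PM UTC.
Add 7 hours 52 minutes leg 2 → 10:03 PM UTC.
Add 1 hour 45 minutes layover in Kabul → 11:48 PM UTC.
Add 11 hours and 35 minutes leg 3 → 11:23 AM UTC (Jun 11).
Melbourne is UTC+10:00, so local arrival = 11:23 AM + 10:00 = 9:23 PM on Jun 11.

9:23 PM on Jun 11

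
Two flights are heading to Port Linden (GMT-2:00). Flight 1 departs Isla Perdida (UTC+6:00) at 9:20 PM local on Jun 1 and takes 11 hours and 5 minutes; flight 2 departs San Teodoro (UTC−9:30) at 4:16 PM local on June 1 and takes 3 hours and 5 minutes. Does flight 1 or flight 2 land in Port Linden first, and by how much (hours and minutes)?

the first, by 2 hours 26 minutes

Flight 1 in UTC: 9:20 PM − 6:00 = 3:20 PM on Jun 1.
+11 hours and 5 minutes → arrive 2:25 AM UTC on Jun 2.
Flight 2 in UTC: 4:16 PM + 9:30 = 1:46 AM on Jun 2.
+3 hours 5 minutes → arrive 4:51 AM UTC on Jun 2.
Flight 1 lands earlier by 2 hours 26 minutes.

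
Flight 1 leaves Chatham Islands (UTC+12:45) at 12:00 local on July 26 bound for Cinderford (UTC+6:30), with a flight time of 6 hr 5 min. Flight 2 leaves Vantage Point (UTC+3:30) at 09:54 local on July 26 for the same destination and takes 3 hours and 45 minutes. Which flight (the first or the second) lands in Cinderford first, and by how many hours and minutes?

Flight 1 in UTC: 12:00 − 12:45 = 23:15 on Jul 25.
+6 hours 5 minutes → arrive 05:20 UTC on Jul 26.
Flight 2 in UTC: 09:54 − 3:30 = 06:24 on Jul 26.
+3 hours and 45 minutes → arrive 10:09 UTC on Jul 26.
Flight 1 lands earlier by 4 hours 49 minutes.

the first, by 4 hours 49 minutes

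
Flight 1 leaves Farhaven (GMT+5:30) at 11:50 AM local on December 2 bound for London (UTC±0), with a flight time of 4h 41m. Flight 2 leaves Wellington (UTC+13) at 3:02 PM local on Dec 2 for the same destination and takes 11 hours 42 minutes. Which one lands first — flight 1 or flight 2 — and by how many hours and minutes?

the first, by 2 hours 43 minutes

Flight 1 in UTC: 11:50 AM − 5:30 = 6:20 AM on Dec 2.
+4 hours 41 minutes → arrive 11:01 AM UTC on Dec 2.
Flight 2 in UTC: 3:02 PM − 13:00 = 2:02 AM on Dec 2.
+11 hours 42 minutes → arrive 1:44 PM UTC on Dec 2.
Flight 1 lands earlier by 2 hours 43 minutes.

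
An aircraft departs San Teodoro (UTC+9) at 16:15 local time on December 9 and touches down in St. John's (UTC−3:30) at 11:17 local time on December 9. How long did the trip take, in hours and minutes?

Departure in UTC: 16:15 − 9:00 = 07:15 on Dec 9.
Arrival in UTC: 11:17 + 3:30 = 14:47 on Dec 9.
Elapsed = 14:47 − 07:15 = 7 hours 32 minutes.

7 hours 32 minutes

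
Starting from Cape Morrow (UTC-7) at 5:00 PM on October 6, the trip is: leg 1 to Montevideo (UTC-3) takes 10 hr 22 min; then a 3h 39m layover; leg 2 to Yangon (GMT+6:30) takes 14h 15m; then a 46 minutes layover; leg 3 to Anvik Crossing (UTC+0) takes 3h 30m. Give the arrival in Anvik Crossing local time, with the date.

Convert departure to UTC: 5:00 PM + 7:00 = 12:00 AM UTC on Oct 7.
Add 10 hours and 22 minutes leg 1 → 10:22 AM UTC.
Add 3 hours 39 minutes layover in Montevideo → 2:01 PM UTC.
Add 14 hours and 15 minutes leg 2 → 4:16 AM UTC (Oct 8).
Add 46 minutes layover in Yangon → 5:02 AM UTC.
Add 3 hours 30 minutes leg 3 → 8:32 AM UTC.
Anvik Crossing is UTC+0, so local arrival is the same: 8:32 AM on Oct 8.

8:32 AM on October 8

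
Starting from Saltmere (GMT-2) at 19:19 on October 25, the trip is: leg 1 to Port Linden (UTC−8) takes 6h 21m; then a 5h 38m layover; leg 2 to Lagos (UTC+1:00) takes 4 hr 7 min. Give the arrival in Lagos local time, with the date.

Convert departure to UTC: 19:19 + 2:00 = 21:19 UTC on Oct 25.
Add 6 hours 21 minutes leg 1 → 03:40 UTC (Oct 26).
Add 5 hours 38 minutes layover in Port Linden → 09:18 UTC.
Add 4 hours 7 minutes leg 2 → 13:25 UTC.
Lagos is UTC+1:00, so local arrival = 13:25 + 1:00 = 14:25 on Oct 26.

14:25 on October 26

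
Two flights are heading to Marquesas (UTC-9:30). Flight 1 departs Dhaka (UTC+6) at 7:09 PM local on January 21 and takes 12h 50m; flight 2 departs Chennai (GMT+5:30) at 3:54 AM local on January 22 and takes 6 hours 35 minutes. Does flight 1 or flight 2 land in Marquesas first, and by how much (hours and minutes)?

Flight 1 in UTC: 7:09 PM − 6:00 = 1:09 PM on Jan 21.
+12 hours and 50 minutes → arrive 1:59 AM UTC on Jan 22.
Flight 2 in UTC: 3:54 AM − 5:30 = 10:24 PM on Jan 21.
+6 hours 35 minutes → arrive 4:59 AM UTC on Jan 22.
Flight 1 lands earlier by 3 hours.

the first, by 3 hours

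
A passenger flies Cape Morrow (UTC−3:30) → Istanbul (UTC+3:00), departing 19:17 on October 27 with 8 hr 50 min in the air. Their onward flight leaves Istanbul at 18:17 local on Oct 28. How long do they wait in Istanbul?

7 hours 40 minutes

Convert departure to UTC: 19:17 + 3:30 = 22:47 UTC on Oct 27.
Add 8 hours and 50 minutes flight time → 07:37 UTC (Oct 28).
Istanbul is UTC+3:00, so local arrival = 07:37 + 3:00 = 10:37 on Oct 28.
Layover = 18:17 − 10:37 = 7 hours 40 minutes.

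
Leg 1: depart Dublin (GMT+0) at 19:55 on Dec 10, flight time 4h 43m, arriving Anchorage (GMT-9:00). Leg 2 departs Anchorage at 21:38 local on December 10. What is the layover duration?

Dublin is at UTC+0, so departure is already 19:55 UTC on Dec 10.
Add 4 hours and 43 minutes flight time → 00:38 UTC (Dec 11).
Anchorage is UTC−9:00, so local arrival = 00:38 − 9:00 = 15:38 on Dec 10.
Layover = 21:38 − 15:38 = 6 hours.

6 hours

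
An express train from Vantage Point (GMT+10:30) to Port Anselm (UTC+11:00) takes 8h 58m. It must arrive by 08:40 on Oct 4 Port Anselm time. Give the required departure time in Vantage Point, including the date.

Target arrival in UTC: 08:40 − 11:00 = 21:40 on Oct 3.
Subtract 8 hours 58 minutes → departure 12:42 UTC on Oct 3.
Vantage Point is UTC+10:30: 12:42 + 10:30 = 23:12 on Oct 3.

23:12 on October 3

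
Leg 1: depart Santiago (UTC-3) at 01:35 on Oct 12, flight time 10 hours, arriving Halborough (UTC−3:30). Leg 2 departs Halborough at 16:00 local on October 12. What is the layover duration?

4 hours 55 minutes

Convert departure to UTC: 01:35 + 3:00 = 04:35 UTC on Oct 12.
Add 10 hours flight time → 14:35 UTC.
Halborough is UTC−3:30, so local arrival = 14:35 − 3:30 = 11:05 on Oct 12.
Layover = 16:00 − 11:05 = 4 hours 55 minutes.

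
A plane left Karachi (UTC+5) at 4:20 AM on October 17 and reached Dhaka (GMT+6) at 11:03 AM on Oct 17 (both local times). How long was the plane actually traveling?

Dhaka is 1:00 ahead of Karachi.
Clock-face elapsed time (ignoring zones) is 6 hours 43 minutes.
Actual elapsed = 6 hours 43 minutes − 1:00 = 5 hours 43 minutes.

5 hours 43 minutes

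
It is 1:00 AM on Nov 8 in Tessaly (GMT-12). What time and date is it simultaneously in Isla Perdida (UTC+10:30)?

Isla Perdida is 22:30 ahead of Tessaly.
Shift by the zone difference: 1:00 AM + 22:30 = 11:30 PM on Nov 8 in Isla Perdida.

11:30 PM on November 8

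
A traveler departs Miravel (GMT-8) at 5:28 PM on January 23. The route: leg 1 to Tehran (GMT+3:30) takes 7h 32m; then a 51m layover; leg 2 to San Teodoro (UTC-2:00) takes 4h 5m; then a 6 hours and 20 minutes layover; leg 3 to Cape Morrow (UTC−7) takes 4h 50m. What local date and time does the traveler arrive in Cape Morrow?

6:06 PM on January 24

Convert departure to UTC: 5:28 PM + 8:00 = 1:28 AM UTC on Jan 24.
Add 7 hours 32 minutes leg 1 → 9:00 AM UTC.
Add 51 minutes layover in Tehran → 9:51 AM UTC.
Add 4 hours 5 minutes leg 2 → 1:56 PM UTC.
Add 6 hours 20 minutes layover in San Teodoro → 8:16 PM UTC.
Add 4 hours 50 minutes leg 3 → 1:06 AM UTC (Jan 25).
Cape Morrow is UTC−7:00, so local arrival = 1:06 AM − 7:00 = 6:06 PM on Jan 24.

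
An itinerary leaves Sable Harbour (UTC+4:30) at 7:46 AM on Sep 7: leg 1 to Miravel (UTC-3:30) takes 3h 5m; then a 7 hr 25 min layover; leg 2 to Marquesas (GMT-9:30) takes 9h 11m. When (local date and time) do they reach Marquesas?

Convert departure to UTC: 7:46 AM − 4:30 = 3:16 AM UTC on Sep 7.
Add 3 hours 5 minutes leg 1 → 6:21 AM UTC.
Add 7 hours 25 minutes layover in Miravel → 1:46 PM UTC.
Add 9 hours and 11 minutes leg 2 → 10:57 PM UTC.
Marquesas is UTC−9:30, so local arrival = 10:57 PM − 9:30 = 1:27 PM on Sep 7.

1:27 PM on September 7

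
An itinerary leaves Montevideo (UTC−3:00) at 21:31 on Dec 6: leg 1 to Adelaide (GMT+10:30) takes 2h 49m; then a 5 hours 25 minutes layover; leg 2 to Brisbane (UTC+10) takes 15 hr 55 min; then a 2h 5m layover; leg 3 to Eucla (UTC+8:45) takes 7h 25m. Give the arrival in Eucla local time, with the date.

18:55 on December 8

Convert departure to UTC: 21:31 + 3:00 = 00:31 UTC on Dec 7.
Add 2 hours and 49 minutes leg 1 → 03:20 UTC.
Add 5 hours and 25 minutes layover in Adelaide → 08:45 UTC.
Add 15 hours and 55 minutes leg 2 → 00:40 UTC (Dec 8).
Add 2 hours and 5 minutes layover in Brisbane → 02:45 UTC.
Add 7 hours 25 minutes leg 3 → 10:10 UTC.
Eucla is UTC+8:45, so local arrival = 10:10 + 8:45 = 18:55 on Dec 8.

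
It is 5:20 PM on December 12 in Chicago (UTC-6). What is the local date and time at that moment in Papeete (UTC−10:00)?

1:20 PM on Dec 12

In UTC: 5:20 PM + 6:00 = 11:20 PM on Dec 12.
Papeete is UTC−10:00: 11:20 PM − 10:00 = 1:20 PM on Dec 12.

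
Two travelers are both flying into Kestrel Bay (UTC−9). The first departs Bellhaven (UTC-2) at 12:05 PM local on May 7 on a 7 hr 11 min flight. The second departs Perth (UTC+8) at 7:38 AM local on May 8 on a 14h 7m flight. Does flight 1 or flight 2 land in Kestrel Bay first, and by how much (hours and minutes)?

Flight 1 in UTC: 12:05 PM + 2:00 = 2:05 PM on May 7.
+7 hours 11 minutes → arrive 9:16 PM UTC on May 7.
Flight 2 in UTC: 7:38 AM − 8:00 = 11:38 PM on May 7.
+14 hours 7 minutes → arrive 1:45 PM UTC on May 8.
Flight 1 lands earlier by 16 hours 29 minutes.

the first, by 16 hours 29 minutes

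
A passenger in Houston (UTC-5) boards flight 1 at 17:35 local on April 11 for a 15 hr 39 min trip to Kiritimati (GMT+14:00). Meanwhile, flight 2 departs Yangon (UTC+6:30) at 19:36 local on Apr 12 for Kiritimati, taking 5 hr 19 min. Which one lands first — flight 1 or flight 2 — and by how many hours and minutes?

Flight 1 in UTC: 17:35 + 5:00 = 22:35 on Apr 11.
+15 hours 39 minutes → arrive 14:14 UTC on Apr 12.
Flight 2 in UTC: 19:36 − 6:30 = 13:06 on Apr 12.
+5 hours 19 minutes → arrive 18:25 UTC on Apr 12.
Flight 1 lands earlier by 4 hours 11 minutes.

the first, by 4 hours 11 minutes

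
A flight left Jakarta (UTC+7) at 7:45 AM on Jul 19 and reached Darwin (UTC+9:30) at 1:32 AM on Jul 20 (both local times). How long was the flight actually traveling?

Departure in UTC: 7:45 AM − 7:00 = 12:45 AM on Jul 19.
Arrival in UTC: 1:32 AM − 9:30 = 4:02 PM on Jul 19.
Elapsed = 4:02 PM − 12:45 AM = 15 hours 17 minutes.

15 hours 17 minutes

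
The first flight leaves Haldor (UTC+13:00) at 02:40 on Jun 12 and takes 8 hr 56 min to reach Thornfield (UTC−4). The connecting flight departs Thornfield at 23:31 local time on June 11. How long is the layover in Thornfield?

Convert departure to UTC: 02:40 − 13:00 = 13:40 UTC on Jun 11.
Add 8 hours 56 minutes flight time → 22:36 UTC.
Thornfield is UTC−4:00, so local arrival = 22:36 − 4:00 = 18:36 on Jun 11.
Layover = 23:31 − 18:36 = 4 hours 55 minutes.

4 hours 55 minutes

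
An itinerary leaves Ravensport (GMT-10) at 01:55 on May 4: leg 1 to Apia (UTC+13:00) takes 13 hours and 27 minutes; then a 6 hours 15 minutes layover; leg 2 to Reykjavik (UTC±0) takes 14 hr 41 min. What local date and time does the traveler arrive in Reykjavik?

Convert departure to UTC: 01:55 + 10:00 = 11:55 UTC on May 4.
Add 13 hours and 27 minutes leg 1 → 01:22 UTC (May 5).
Add 6 hours 15 minutes layover in Apia → 07:37 UTC.
Add 14 hours 41 minutes leg 2 → 22:18 UTC.
Reykjavik is UTC+0, so local arrival is the same: 22:18 on May 5.

22:18 on May 5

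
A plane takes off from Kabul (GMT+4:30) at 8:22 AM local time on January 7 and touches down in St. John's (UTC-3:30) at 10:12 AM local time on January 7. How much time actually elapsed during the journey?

9 hours 50 minutes

St. John's is 8:00 behind Kabul.
Clock-face elapsed time (ignoring zones) is 1 hour 50 minutes.
Actual elapsed = 1 hour 50 minutes + 8:00 = 9 hours 50 minutes.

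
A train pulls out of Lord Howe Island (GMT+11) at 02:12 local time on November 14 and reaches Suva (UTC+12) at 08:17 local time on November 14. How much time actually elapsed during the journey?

Departure in UTC: 02:12 − 11:00 = 15:12 on Nov 13.
Arrival in UTC: 08:17 − 12:00 = 20:17 on Nov 13.
Elapsed = 20:17 − 15:12 = 5 hours 5 minutes.

5 hours 5 minutes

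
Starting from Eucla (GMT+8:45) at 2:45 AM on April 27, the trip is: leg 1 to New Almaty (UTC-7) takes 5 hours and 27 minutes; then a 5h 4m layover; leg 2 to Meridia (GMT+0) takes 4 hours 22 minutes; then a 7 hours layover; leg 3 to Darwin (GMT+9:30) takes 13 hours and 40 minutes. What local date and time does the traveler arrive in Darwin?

3:03 PM on April 28

Convert departure to UTC: 2:45 AM − 8:45 = 6:00 PM UTC on Apr 26.
Add 5 hours 27 minutes leg 1 → 11:27 PM UTC.
Add 5 hours 4 minutes layover in New Almaty → 4:31 AM UTC (Apr 27).
Add 4 hours and 22 minutes leg 2 → 8:53 AM UTC.
Add 7 hours layover in Meridia → 3:53 PM UTC.
Add 13 hours 40 minutes leg 3 → 5:33 AM UTC (Apr 28).
Darwin is UTC+9:30, so local arrival = 5:33 AM + 9:30 = 3:03 PM on Apr 28.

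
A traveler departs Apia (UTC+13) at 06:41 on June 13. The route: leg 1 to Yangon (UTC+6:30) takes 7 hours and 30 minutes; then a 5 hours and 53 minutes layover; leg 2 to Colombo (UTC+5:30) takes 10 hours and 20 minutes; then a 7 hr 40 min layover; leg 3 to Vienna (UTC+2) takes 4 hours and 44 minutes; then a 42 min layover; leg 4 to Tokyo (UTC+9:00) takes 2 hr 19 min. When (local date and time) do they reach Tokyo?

Convert departure to UTC: 06:41 − 13:00 = 17:41 UTC on Jun 12.
Add 7 hours 30 minutes leg 1 → 01:11 UTC (Jun 13).
Add 5 hours and 53 minutes layover in Yangon → 07:04 UTC.
Add 10 hours and 20 minutes leg 2 → 17:24 UTC.
Add 7 hours 40 minutes layover in Colombo → 01:04 UTC (Jun 14).
Add 4 hours 44 minutes leg 3 → 05:48 UTC.
Add 42 minutes layover in Vienna → 06:30 UTC.
Add 2 hours and 19 minutes leg 4 → 08:49 UTC.
Tokyo is UTC+9:00, so local arrival = 08:49 + 9:00 = 17:49 on Jun 14.

17:49 on Jun 14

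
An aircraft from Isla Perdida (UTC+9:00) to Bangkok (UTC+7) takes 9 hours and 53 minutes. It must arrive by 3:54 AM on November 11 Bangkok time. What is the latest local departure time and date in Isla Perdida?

Target arrival in UTC: 3:54 AM − 7:00 = 8:54 PM on Nov 10.
Subtract 9 hours 53 minutes → departure 11:01 AM UTC on Nov 10.
Isla Perdida is UTC+9:00: 11:01 AM + 9:00 = 8:01 PM on Nov 10.

8:01 PM on November 10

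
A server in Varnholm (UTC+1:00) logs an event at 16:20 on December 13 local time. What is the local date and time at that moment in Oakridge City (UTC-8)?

07:20 on Dec 13

In UTC: 16:20 − 1:00 = 15:20 on Dec 13.
Oakridge City is UTC−8:00: 15:20 − 8:00 = 07:20 on Dec 13.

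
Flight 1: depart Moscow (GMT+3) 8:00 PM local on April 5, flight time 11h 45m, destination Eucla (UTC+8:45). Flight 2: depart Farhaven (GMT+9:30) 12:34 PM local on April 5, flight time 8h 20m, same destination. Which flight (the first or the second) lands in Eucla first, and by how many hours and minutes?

the second, by 17 hours 21 minutes

Flight 1 in UTC: 8:00 PM − 3:00 = 5:00 PM on Apr 5.
+11 hours and 45 minutes → arrive 4:45 AM UTC on Apr 6.
Flight 2 in UTC: 12:34 PM − 9:30 = 3:04 AM on Apr 5.
+8 hours and 20 minutes → arrive 11:24 AM UTC on Apr 5.
Flight 2 lands earlier by 17 hours 21 minutes.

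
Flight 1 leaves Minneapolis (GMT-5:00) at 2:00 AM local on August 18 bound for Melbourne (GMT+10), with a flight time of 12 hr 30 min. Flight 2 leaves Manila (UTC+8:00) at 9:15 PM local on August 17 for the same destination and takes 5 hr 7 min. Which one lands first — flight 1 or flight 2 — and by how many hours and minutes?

the second, by 25 hours 8 minutes

Flight 1 in UTC: 2:00 AM + 5:00 = 7:00 AM on Aug 18.
+12 hours and 30 minutes → arrive 7:30 PM UTC on Aug 18.
Flight 2 in UTC: 9:15 PM − 8:00 = 1:15 PM on Aug 17.
+5 hours and 7 minutes → arrive 6:22 PM UTC on Aug 17.
Flight 2 lands earlier by 25 hours 8 minutes.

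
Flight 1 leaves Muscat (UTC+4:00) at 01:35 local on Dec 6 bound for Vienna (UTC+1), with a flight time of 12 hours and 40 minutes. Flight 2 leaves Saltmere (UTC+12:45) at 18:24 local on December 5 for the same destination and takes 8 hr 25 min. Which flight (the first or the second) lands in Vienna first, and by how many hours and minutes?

Flight 1 in UTC: 01:35 − 4:00 = 21:35 on Dec 5.
+12 hours 40 minutes → arrive 10:15 UTC on Dec 6.
Flight 2 in UTC: 18:24 − 12:45 = 05:39 on Dec 5.
+8 hours 25 minutes → arrive 14:04 UTC on Dec 5.
Flight 2 lands earlier by 20 hours 11 minutes.

the second, by 20 hours 11 minutes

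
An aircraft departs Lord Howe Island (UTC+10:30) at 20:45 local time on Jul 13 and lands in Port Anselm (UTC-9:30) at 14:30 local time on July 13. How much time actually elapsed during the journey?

13 hours 45 minutes

Port Anselm is 20:00 behind Lord Howe Island.
Clock-face elapsed time (ignoring zones) is −6 hours 15 minutes.
Actual elapsed = −6 hours 15 minutes + 20:00 = 13 hours 45 minutes.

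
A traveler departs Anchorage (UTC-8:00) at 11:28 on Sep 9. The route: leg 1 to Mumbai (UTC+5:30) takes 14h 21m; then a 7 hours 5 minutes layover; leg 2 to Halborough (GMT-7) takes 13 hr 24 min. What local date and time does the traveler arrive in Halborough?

23:18 on September 10

Convert departure to UTC: 11:28 + 8:00 = 19:28 UTC on Sep 9.
Add 14 hours 21 minutes leg 1 → 09:49 UTC (Sep 10).
Add 7 hours and 5 minutes layover in Mumbai → 16:54 UTC.
Add 13 hours 24 minutes leg 2 → 06:18 UTC (Sep 11).
Halborough is UTC−7:00, so local arrival = 06:18 − 7:00 = 23:18 on Sep 10.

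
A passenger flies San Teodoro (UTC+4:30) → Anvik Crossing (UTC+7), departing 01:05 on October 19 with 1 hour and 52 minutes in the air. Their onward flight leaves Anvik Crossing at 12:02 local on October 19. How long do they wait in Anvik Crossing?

Convert departure to UTC: 01:05 − 4:30 = 20:35 UTC on Oct 18.
Add 1 hour and 52 minutes flight time → 22:27 UTC.
Anvik Crossing is UTC+7:00, so local arrival = 22:27 + 7:00 = 05:27 on Oct 19.
Layover = 12:02 − 05:27 = 6 hours 35 minutes.

6 hours 35 minutes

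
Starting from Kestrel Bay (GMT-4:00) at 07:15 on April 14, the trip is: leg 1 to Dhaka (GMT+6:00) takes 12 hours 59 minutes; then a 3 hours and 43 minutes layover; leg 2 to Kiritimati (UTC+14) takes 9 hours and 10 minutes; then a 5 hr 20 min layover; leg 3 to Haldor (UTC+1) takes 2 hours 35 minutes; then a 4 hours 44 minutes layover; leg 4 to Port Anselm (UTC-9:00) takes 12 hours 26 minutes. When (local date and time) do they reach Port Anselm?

Convert departure to UTC: 07:15 + 4:00 = 11:15 UTC on Apr 14.
Add 12 hours and 59 minutes leg 1 → 00:14 UTC (Apr 15).
Add 3 hours and 43 minutes layover in Dhaka → 03:57 UTC.
Add 9 hours and 10 minutes leg 2 → 13:07 UTC.
Add 5 hours 20 minutes layover in Kiritimati → 18:27 UTC.
Add 2 hours and 35 minutes leg 3 → 21:02 UTC.
Add 4 hours and 44 minutes layover in Haldor → 01:46 UTC (Apr 16).
Add 12 hours 26 minutes leg 4 → 14:12 UTC.
Port Anselm is UTC−9:00, so local arrival = 14:12 − 9:00 = 05:12 on Apr 16.

05:12 on April 16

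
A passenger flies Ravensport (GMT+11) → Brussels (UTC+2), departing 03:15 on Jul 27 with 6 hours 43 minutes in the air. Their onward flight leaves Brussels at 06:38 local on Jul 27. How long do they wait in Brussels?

5 hours 40 minutes

Convert departure to UTC: 03:15 − 11:00 = 16:15 UTC on Jul 26.
Add 6 hours and 43 minutes flight time → 22:58 UTC.
Brussels is UTC+2:00, so local arrival = 22:58 + 2:00 = 00:58 on Jul 27.
Layover = 06:38 − 00:58 = 5 hours 40 minutes.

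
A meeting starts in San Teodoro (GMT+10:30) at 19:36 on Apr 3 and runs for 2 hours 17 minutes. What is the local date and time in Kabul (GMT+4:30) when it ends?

Kabul is 6:00 behind San Teodoro.
After 2 hours 17 minutes it is 21:53 in San Teodoro.
Shift by the zone difference: 21:53 − 6:00 = 15:53 on Apr 3 in Kabul.

15:53 on April 3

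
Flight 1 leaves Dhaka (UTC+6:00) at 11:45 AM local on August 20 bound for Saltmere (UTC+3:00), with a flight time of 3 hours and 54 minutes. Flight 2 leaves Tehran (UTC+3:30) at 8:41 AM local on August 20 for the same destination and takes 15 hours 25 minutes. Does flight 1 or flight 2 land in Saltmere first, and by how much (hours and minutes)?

the first, by 10 hours 57 minutes

Flight 1 in UTC: 11:45 AM − 6:00 = 5:45 AM on Aug 20.
+3 hours and 54 minutes → arrive 9:39 AM UTC on Aug 20.
Flight 2 in UTC: 8:41 AM − 3:30 = 5:11 AM on Aug 20.
+15 hours and 25 minutes → arrive 8:36 PM UTC on Aug 20.
Flight 1 lands earlier by 10 hours 57 minutes.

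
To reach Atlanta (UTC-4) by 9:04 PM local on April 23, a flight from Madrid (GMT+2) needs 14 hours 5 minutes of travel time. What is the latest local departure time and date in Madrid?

12:59 PM on Apr 23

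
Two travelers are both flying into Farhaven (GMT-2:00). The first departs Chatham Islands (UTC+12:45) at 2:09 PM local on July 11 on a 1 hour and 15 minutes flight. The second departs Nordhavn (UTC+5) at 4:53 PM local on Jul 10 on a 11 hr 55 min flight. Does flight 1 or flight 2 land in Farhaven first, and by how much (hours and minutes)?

Flight 1 in UTC: 2:09 PM − 12:45 = 1:24 AM on Jul 11.
+1 hour and 15 minutes → arrive 2:39 AM UTC on Jul 11.
Flight 2 in UTC: 4:53 PM − 5:00 = 11:53 AM on Jul 10.
+11 hours and 55 minutes → arrive 11:48 PM UTC on Jul 10.
Flight 2 lands earlier by 2 hours 51 minutes.

the second, by 2 hours 51 minutes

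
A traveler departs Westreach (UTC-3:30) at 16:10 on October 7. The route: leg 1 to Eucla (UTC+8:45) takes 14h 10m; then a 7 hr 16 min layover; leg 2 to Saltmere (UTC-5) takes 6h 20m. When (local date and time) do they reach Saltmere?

Convert departure to UTC: 16:10 + 3:30 = 19:40 UTC on Oct 7.
Add 14 hours and 10 minutes leg 1 → 09:50 UTC (Oct 8).
Add 7 hours 16 minutes layover in Eucla → 17:06 UTC.
Add 6 hours 20 minutes leg 2 → 23:26 UTC.
Saltmere is UTC−5:00, so local arrival = 23:26 − 5:00 = 18:26 on Oct 8.

18:26 on October 8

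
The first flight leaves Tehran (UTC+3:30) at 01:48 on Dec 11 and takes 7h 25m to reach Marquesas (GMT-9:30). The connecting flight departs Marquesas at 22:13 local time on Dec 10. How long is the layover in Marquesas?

2 hours

Convert departure to UTC: 01:48 − 3:30 = 22:18 UTC on Dec 10.
Add 7 hours 25 minutes flight time → 05:43 UTC (Dec 11).
Marquesas is UTC−9:30, so local arrival = 05:43 − 9:30 = 20:13 on Dec 10.
Layover = 22:13 − 20:13 = 2 hours.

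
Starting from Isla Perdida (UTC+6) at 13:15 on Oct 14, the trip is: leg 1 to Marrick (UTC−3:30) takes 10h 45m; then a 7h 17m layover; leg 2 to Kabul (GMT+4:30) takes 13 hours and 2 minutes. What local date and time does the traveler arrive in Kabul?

18:49 on Oct 15

Convert departure to UTC: 13:15 − 6:00 = 07:15 UTC on Oct 14.
Add 10 hours 45 minutes leg 1 → 18:00 UTC.
Add 7 hours 17 minutes layover in Marrick → 01:17 UTC (Oct 15).
Add 13 hours and 2 minutes leg 2 → 14:19 UTC.
Kabul is UTC+4:30, so local arrival = 14:19 + 4:30 = 18:49 on Oct 15.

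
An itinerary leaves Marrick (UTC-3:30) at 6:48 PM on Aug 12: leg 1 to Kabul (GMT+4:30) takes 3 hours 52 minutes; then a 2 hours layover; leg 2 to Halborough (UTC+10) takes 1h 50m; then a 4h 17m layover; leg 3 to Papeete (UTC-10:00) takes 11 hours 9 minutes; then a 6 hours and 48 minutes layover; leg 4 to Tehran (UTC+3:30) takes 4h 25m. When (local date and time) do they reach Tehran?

12:09 PM on August 14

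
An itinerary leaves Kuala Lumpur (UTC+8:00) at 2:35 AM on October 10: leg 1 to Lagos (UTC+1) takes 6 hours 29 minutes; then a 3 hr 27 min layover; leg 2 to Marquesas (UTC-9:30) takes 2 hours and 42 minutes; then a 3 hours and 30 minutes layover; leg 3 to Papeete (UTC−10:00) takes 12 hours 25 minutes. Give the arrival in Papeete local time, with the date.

Convert departure to UTC: 2:35 AM − 8:00 = 6:35 PM UTC on Oct 9.
Add 6 hours and 29 minutes leg 1 → 1:04 AM UTC (Oct 10).
Add 3 hours and 27 minutes layover in Lagos → 4:31 AM UTC.
Add 2 hours 42 minutes leg 2 → 7:13 AM UTC.
Add 3 hours and 30 minutes layover in Marquesas → 10:43 AM UTC.
Add 12 hours 25 minutes leg 3 → 11:08 PM UTC.
Papeete is UTC−10:00, so local arrival = 11:08 PM − 10:00 = 1:08 PM on Oct 10.

1:08 PM on Oct 10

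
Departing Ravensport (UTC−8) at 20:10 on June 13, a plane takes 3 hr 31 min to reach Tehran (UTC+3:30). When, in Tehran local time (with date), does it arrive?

Convert departure to UTC: 20:10 + 8:00 = 04:10 UTC on Jun 14.
Add 3 hours and 31 minutes travel time → 07:41 UTC.
Tehran is UTC+3:30, so local arrival = 07:41 + 3:30 = 11:11 on Jun 14.

11:11 on June 14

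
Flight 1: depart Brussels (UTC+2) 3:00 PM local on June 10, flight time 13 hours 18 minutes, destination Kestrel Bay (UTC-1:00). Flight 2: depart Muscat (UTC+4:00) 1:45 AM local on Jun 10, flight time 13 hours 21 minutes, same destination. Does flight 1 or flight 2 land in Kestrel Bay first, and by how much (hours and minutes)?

Flight 1 in UTC: 3:00 PM − 2:00 = 1:00 PM on Jun 10.
+13 hours 18 minutes → arrive 2:18 AM UTC on Jun 11.
Flight 2 in UTC: 1:45 AM − 4:00 = 9:45 PM on Jun 9.
+13 hours 21 minutes → arrive 11:06 AM UTC on Jun 10.
Flight 2 lands earlier by 15 hours 12 minutes.

the second, by 15 hours 12 minutes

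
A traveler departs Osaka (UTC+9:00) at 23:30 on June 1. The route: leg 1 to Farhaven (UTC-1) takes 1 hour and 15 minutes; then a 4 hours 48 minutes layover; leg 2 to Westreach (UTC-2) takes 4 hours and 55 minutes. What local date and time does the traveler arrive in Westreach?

Convert departure to UTC: 23:30 − 9:00 = 14:30 UTC on Jun 1.
Add 1 hour 15 minutes leg 1 → 15:45 UTC.
Add 4 hours 48 minutes layover in Farhaven → 20:33 UTC.
Add 4 hours and 55 minutes leg 2 → 01:28 UTC (Jun 2).
Westreach is UTC−2:00, so local arrival = 01:28 − 2:00 = 23:28 on Jun 1.

23:28 on Jun 1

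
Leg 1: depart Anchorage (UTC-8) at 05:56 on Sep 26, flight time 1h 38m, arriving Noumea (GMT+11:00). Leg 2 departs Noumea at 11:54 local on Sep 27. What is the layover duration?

9 hours 20 minutes

Convert departure to UTC: 05:56 + 8:00 = 13:56 UTC on Sep 26.
Add 1 hour and 38 minutes flight time → 15:34 UTC.
Noumea is UTC+11:00, so local arrival = 15:34 + 11:00 = 02:34 on Sep 27.
Layover = 11:54 − 02:34 = 9 hours 20 minutes.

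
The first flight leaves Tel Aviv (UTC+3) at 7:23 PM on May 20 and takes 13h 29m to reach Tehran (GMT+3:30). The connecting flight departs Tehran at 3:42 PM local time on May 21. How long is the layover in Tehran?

6 hours 20 minutes

Convert departure to UTC: 7:23 PM − 3:00 = 4:23 PM UTC on May 20.
Add 13 hours and 29 minutes flight time → 5:52 AM UTC (May 21).
Tehran is UTC+3:30, so local arrival = 5:52 AM + 3:30 = 9:22 AM on May 21.
Layover = 3:42 PM − 9:22 AM = 6 hours 20 minutes.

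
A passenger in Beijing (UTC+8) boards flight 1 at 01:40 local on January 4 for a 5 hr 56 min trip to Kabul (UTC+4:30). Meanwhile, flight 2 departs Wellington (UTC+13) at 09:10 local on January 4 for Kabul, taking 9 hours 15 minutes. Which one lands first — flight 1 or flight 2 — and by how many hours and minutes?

Flight 1 in UTC: 01:40 − 8:00 = 17:40 on Jan 3.
+5 hours 56 minutes → arrive 23:36 UTC on Jan 3.
Flight 2 in UTC: 09:10 − 13:00 = 20:10 on Jan 3.
+9 hours 15 minutes → arrive 05:25 UTC on Jan 4.
Flight 1 lands earlier by 5 hours 49 minutes.

the first, by 5 hours 49 minutes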